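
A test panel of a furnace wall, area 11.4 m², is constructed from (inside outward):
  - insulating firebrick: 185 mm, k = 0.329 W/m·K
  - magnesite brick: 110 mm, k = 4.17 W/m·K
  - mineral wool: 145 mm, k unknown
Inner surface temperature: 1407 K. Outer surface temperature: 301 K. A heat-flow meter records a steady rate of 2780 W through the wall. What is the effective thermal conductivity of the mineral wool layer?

Using the resistance-network approach (series):
R_insulating firebrick = L/(kA) = 0.185/(0.329×11.4) = 0.04933 K/W
R_magnesite brick = L/(kA) = 0.11/(4.17×11.4) = 0.002314 K/W
Sum of known resistances R_other = 0.05164 K/W
Total R = ΔT/Q = 1106/2780 = 0.3978 K/W
R_mineral wool = R_total − R_other = 0.3462 K/W
k = L/(R·A) = 0.145/(0.3462×11.4)

k ≈ 0.0367 W/(m·K)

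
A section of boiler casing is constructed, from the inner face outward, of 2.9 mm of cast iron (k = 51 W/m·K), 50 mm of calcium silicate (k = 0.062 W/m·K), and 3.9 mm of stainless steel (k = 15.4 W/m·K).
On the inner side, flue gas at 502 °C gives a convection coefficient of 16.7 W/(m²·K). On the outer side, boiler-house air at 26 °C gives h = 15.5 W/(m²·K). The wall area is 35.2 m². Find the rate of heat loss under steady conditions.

Thermal resistances in series:
R_inner film = 1/(h_i·A) = 1/(16.7×35.2) = 0.001701 K/W
R_cast iron = L/(kA) = 0.0029/(51×35.2) = 1.615×10^-6 K/W
R_calcium silicate = L/(kA) = 0.05/(0.062×35.2) = 0.02291 K/W
R_stainless steel = L/(kA) = 0.0039/(15.4×35.2) = 7.195×10^-6 K/W
R_outer film = 1/(h_o·A) = 1/(15.5×35.2) = 0.001833 K/W
R_total = 0.02645 K/W
Q = ΔT / R_total = 476 / 0.02645

Q ≈ 18000 W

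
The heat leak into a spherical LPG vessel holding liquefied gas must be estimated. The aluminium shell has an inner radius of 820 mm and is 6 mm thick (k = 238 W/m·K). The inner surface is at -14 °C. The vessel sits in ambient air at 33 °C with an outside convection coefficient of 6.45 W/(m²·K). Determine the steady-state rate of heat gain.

Q ≈ 2600 W

Spherical conduction: R = (1/r_in − 1/r_out)/(4πk) per layer; series-sum.
R_aluminium shell = (1/0.82 − 1/0.826)/(4π×238) = 2.962×10^-6 K/W
R_outer film = 1/(h·4πr_o²) = 1/(6.45×4π×0.826²) = 0.01808 K/W
R_total = 0.01809 K/W
Q = ΔT/R_total = 47/0.01809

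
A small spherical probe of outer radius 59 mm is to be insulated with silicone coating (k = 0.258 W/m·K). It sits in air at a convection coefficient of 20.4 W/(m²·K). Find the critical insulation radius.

r_cr ≈ 25.3 mm

For a sphere r_cr = 2k/h = 2×0.258/20.4
r_cr = 25.3 mm; since the bare radius (59 mm) is above r_cr, any added insulation will reduce heat loss.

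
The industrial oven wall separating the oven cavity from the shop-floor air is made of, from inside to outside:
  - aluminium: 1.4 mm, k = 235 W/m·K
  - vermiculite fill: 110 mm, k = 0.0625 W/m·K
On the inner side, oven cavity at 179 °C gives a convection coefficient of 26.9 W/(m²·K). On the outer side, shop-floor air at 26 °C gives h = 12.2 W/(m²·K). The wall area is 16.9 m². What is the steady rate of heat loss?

Thermal resistances in series:
R_inner film = 1/(h_i·A) = 1/(26.9×16.9) = 0.0022 K/W
R_aluminium = L/(kA) = 0.0014/(235×16.9) = 3.525×10^-7 K/W
R_vermiculite fill = L/(kA) = 0.11/(0.0625×16.9) = 0.1041 K/W
R_outer film = 1/(h_o·A) = 1/(12.2×16.9) = 0.00485 K/W
R_total = 0.1112 K/W
Q = ΔT / R_total = 153 / 0.1112

Q ≈ 1380 W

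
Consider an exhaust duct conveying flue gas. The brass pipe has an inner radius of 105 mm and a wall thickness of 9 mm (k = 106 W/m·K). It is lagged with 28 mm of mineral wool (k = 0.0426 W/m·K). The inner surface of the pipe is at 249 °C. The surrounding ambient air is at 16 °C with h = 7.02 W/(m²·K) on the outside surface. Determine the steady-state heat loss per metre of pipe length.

q′ ≈ 238 W/m

Treating each annulus and film as a series resistance:
R_brass pipe wall = ln(114/105)/(2π×106×1) = 1.235×10^-4 K/W
R_mineral wool = ln(142/114)/(2π×0.0426×1) = 0.8205 K/W
R_outer film = 1/(h_o·2πr_oL) = 1/(7.02×2π×0.142×1) = 0.1597 K/W
R_total = 0.9803 K/W
Q = ΔT/R_total = 233/0.9803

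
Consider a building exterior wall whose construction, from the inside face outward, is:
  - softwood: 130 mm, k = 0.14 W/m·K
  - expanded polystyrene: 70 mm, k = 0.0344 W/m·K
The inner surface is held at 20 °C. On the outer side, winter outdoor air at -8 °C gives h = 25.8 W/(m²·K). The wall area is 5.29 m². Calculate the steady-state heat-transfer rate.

Series thermal resistances:
R_softwood = L/(kA) = 0.13/(0.14×5.29) = 0.1755 K/W
R_expanded polystyrene = L/(kA) = 0.07/(0.0344×5.29) = 0.3847 K/W
R_outer film = 1/(h_o·A) = 1/(25.8×5.29) = 0.007327 K/W
R_total = 0.5675 K/W
Q = ΔT / R_total = 28 / 0.5675

Q ≈ 49.3 W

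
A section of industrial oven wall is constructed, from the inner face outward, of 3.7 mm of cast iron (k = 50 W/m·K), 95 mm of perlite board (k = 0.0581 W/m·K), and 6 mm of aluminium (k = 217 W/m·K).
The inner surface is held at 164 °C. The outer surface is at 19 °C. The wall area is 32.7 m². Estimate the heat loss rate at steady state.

Using the resistance-network approach (series):
R_cast iron = L/(kA) = 0.0037/(50×32.7) = 2.263×10^-6 K/W
R_perlite board = L/(kA) = 0.095/(0.0581×32.7) = 0.05 K/W
R_aluminium = L/(kA) = 0.006/(217×32.7) = 8.456×10^-7 K/W
R_total = 0.05001 K/W
Q = ΔT / R_total = 145 / 0.05001

Q ≈ 2900 W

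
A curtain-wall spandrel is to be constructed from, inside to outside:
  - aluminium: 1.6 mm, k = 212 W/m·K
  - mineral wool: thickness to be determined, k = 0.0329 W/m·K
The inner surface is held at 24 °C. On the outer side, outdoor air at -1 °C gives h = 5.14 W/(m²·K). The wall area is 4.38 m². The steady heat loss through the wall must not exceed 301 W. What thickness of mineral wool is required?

L ≈ 5.57 mm

Series thermal resistances:
R_aluminium = L/(kA) = 0.0016/(212×4.38) = 1.723×10^-6 K/W
R_outer film = 1/(h_o·A) = 1/(5.14×4.38) = 0.04442 K/W
Sum of the known resistances R_other = 0.04442 K/W
Required total resistance R_tot = ΔT/Q_allow = 25/301 = 0.08306 K/W
R_mineral wool = R_tot − R_other = 0.03864 K/W
L = R·k·A = 0.03864×0.0329×4.38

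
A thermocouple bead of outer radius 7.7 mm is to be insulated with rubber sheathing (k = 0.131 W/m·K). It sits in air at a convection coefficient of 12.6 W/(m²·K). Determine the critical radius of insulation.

For a sphere r_cr = 2k/h = 2×0.131/12.6
r_cr = 20.8 mm; since the bare radius (7.7 mm) is below r_cr, adding a thin layer of insulation will *increase* heat loss.

r_cr ≈ 20.8 mm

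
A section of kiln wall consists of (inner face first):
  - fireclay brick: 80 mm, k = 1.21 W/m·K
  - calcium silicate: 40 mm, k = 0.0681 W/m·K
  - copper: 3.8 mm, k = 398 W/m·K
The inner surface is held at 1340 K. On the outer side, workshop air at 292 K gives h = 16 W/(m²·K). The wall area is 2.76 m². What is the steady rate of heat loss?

Treating each layer as a thermal resistance in series:
R_fireclay brick = L/(kA) = 0.08/(1.21×2.76) = 0.02395 K/W
R_calcium silicate = L/(kA) = 0.04/(0.0681×2.76) = 0.2128 K/W
R_copper = L/(kA) = 0.0038/(398×2.76) = 3.459×10^-6 K/W
R_outer film = 1/(h_o·A) = 1/(16×2.76) = 0.02264 K/W
R_total = 0.2594 K/W
Q = ΔT / R_total = 1048 / 0.2594

Q ≈ 4040 W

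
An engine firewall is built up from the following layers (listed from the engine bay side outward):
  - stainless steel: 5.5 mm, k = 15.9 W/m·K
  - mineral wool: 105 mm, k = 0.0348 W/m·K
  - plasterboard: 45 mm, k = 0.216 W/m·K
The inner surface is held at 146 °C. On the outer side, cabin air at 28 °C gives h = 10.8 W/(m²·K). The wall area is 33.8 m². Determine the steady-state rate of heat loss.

Thermal resistances in series:
R_stainless steel = L/(kA) = 0.0055/(15.9×33.8) = 1.023×10^-5 K/W
R_mineral wool = L/(kA) = 0.105/(0.0348×33.8) = 0.08927 K/W
R_plasterboard = L/(kA) = 0.045/(0.216×33.8) = 0.006164 K/W
R_outer film = 1/(h_o·A) = 1/(10.8×33.8) = 0.002739 K/W
R_total = 0.09818 K/W
Q = ΔT / R_total = 118 / 0.09818

Q ≈ 1200 W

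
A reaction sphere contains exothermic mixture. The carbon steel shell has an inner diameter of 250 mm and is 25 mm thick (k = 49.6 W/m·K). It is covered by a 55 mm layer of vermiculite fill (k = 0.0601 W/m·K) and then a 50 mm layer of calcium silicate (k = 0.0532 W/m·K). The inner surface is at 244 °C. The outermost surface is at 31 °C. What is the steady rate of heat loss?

Q ≈ 56 W

Radial (spherical) resistances in series:
R_carbon steel shell = (1/0.125 − 1/0.15)/(4π×49.6) = 0.002139 K/W
R_vermiculite fill = (1/0.15 − 1/0.205)/(4π×0.0601) = 2.368 K/W
R_calcium silicate = (1/0.205 − 1/0.255)/(4π×0.0532) = 1.431 K/W
R_total = 3.801 K/W
Q = ΔT/R_total = 213/3.801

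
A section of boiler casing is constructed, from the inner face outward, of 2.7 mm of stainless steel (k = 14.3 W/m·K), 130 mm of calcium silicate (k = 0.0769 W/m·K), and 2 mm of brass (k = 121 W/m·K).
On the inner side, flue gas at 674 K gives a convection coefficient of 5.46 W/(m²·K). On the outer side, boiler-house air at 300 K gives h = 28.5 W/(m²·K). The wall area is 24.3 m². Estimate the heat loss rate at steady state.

Series thermal resistances:
R_inner film = 1/(h_i·A) = 1/(5.46×24.3) = 0.007537 K/W
R_stainless steel = L/(kA) = 0.0027/(14.3×24.3) = 7.77×10^-6 K/W
R_calcium silicate = L/(kA) = 0.13/(0.0769×24.3) = 0.06957 K/W
R_brass = L/(kA) = 0.002/(121×24.3) = 6.802×10^-7 K/W
R_outer film = 1/(h_o·A) = 1/(28.5×24.3) = 0.001444 K/W
R_total = 0.07856 K/W
Q = ΔT / R_total = 374 / 0.07856

Q ≈ 4760 W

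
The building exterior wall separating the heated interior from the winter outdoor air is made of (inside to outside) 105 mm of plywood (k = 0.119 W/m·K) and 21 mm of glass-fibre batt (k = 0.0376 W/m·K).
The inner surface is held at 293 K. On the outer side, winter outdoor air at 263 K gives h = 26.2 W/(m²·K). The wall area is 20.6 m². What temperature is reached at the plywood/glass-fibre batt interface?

Treating each layer as a thermal resistance in series:
R_plywood = L/(kA) = 0.105/(0.119×20.6) = 0.04283 K/W
R_glass-fibre batt = L/(kA) = 0.021/(0.0376×20.6) = 0.02711 K/W
R_outer film = 1/(h_o·A) = 1/(26.2×20.6) = 0.001853 K/W
R_total = 0.0718 K/W;  Q = ΔT/R_total = 30/0.0718 = 417.8 W
T_interface = T_inner − Q·ΣR(inner→interface) = 293 − 418×0.04283

T ≈ 275 K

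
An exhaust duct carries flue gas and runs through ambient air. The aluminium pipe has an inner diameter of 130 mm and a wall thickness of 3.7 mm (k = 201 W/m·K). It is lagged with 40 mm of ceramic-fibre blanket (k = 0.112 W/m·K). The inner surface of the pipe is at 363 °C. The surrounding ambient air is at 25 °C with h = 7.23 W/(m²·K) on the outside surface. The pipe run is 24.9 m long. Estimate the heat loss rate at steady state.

Treating each annulus and film as a series resistance:
R_aluminium pipe wall = ln(68.7/65)/(2π×201×24.9) = 1.76×10^-6 K/W
R_ceramic-fibre blanket = ln(108.7/68.7)/(2π×0.112×24.9) = 0.02619 K/W
R_outer film = 1/(h_o·2πr_oL) = 1/(7.23×2π×0.1087×24.9) = 0.008133 K/W
R_total = 0.03432 K/W
Q = ΔT/R_total = 338/0.03432

Q ≈ 9850 W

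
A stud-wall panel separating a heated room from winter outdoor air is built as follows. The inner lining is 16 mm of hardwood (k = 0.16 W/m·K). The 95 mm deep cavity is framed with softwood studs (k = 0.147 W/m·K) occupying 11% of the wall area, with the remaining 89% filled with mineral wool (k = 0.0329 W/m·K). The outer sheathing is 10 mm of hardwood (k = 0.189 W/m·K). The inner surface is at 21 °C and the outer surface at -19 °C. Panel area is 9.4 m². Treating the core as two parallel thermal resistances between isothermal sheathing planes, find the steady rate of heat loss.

Q ≈ 168 W

Sheathing layers in series; stud and cavity paths in parallel between them.
R_inner = 0.016/(0.16×9.4) = 0.01064 K/W
R_stud  = 0.095/(0.147×0.11×9.4) = 0.625 K/W
R_cav   = 0.095/(0.0329×0.89×9.4) = 0.3452 K/W
1/R_core = 1/R_stud + 1/R_cav → R_core = 0.2224 K/W
R_outer = 0.01/(0.189×9.4) = 0.005629 K/W
R_total = 0.2386 K/W
Q = ΔT/R_total = 40/0.2386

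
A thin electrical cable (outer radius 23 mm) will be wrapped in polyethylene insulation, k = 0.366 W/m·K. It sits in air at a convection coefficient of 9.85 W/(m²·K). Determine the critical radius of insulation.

For a cylinder r_cr = k/h = 0.366/9.85
r_cr = 37.2 mm; since the bare radius (23 mm) is below r_cr, adding a thin layer of insulation will *increase* heat loss.

r_cr ≈ 37.2 mm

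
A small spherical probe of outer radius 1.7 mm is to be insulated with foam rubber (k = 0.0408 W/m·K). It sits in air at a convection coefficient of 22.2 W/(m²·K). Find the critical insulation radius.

r_cr ≈ 3.68 mm

For a sphere r_cr = 2k/h = 2×0.0408/22.2
r_cr = 3.68 mm; since the bare radius (1.7 mm) is below r_cr, adding a thin layer of insulation will *increase* heat loss.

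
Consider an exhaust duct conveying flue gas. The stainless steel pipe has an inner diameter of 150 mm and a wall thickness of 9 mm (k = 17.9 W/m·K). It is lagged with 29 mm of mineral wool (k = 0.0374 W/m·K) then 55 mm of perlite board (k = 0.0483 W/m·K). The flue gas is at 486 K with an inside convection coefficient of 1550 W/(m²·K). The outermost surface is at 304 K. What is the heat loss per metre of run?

For a radial system each layer contributes R = ln(r_out/r_in)/(2πkL); films add R = 1/(hA).
R_inner film = 1/(h_i·2πr₁L) = 1/(1550×2π×0.075×1) = 0.001369 K/W
R_stainless steel pipe wall = ln(84/75)/(2π×17.9×1) = 0.001008 K/W
R_mineral wool = ln(113/84)/(2π×0.0374×1) = 1.262 K/W
R_perlite board = ln(168/113)/(2π×0.0483×1) = 1.307 K/W
R_total = 2.571 K/W
Q = ΔT/R_total = 182/2.571

q′ ≈ 70.8 W/m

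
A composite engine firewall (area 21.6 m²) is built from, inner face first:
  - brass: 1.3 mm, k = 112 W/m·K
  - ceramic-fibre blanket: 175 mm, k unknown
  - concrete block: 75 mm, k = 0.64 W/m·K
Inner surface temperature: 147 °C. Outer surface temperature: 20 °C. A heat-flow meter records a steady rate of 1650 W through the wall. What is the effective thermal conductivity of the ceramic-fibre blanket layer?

Model the wall as resistances in series:
R_brass = L/(kA) = 0.0013/(112×21.6) = 5.374×10^-7 K/W
R_concrete block = L/(kA) = 0.075/(0.64×21.6) = 0.005425 K/W
Sum of known resistances R_other = 0.005426 K/W
Total R = ΔT/Q = 127/1650 = 0.07697 K/W
R_ceramic-fibre blanket = R_total − R_other = 0.07154 K/W
k = L/(R·A) = 0.175/(0.07154×21.6)

k ≈ 0.113 W/(m·K)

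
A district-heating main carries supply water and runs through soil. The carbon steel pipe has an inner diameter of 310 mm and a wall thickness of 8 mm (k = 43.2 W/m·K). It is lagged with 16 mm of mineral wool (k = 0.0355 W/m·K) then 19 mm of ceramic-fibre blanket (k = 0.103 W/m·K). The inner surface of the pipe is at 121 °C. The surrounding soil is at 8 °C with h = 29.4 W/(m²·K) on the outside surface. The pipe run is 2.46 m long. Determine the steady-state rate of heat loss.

Cylindrical conduction, so R = ln(r₂/r₁)/(2πkL) per layer, in series:
R_carbon steel pipe wall = ln(163/155)/(2π×43.2×2.46) = 7.537×10^-5 K/W
R_mineral wool = ln(179/163)/(2π×0.0355×2.46) = 0.1706 K/W
R_ceramic-fibre blanket = ln(198/179)/(2π×0.103×2.46) = 0.06337 K/W
R_outer film = 1/(h_o·2πr_oL) = 1/(29.4×2π×0.198×2.46) = 0.01111 K/W
R_total = 0.2452 K/W
Q = ΔT/R_total = 113/0.2452

Q ≈ 461 W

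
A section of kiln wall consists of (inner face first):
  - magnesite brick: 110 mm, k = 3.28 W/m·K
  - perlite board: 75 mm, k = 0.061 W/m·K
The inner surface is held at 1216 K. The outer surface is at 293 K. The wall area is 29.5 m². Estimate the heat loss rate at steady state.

Q ≈ 21600 W

Using the resistance-network approach (series):
R_magnesite brick = L/(kA) = 0.11/(3.28×29.5) = 0.001137 K/W
R_perlite board = L/(kA) = 0.075/(0.061×29.5) = 0.04168 K/W
R_total = 0.04282 K/W
Q = ΔT / R_total = 923 / 0.04282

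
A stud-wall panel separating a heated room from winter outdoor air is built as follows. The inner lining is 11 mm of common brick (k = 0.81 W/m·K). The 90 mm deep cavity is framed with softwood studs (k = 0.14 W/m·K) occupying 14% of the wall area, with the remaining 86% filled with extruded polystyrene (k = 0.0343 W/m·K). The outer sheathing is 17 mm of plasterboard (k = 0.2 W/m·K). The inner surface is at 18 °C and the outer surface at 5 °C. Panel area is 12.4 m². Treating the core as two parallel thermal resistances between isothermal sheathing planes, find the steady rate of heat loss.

Q ≈ 83.5 W

Sheathing layers in series; stud and cavity paths in parallel between them.
R_inner = 0.011/(0.81×12.4) = 0.001095 K/W
R_stud  = 0.09/(0.14×0.14×12.4) = 0.3703 K/W
R_cav   = 0.09/(0.0343×0.86×12.4) = 0.2461 K/W
1/R_core = 1/R_stud + 1/R_cav → R_core = 0.1478 K/W
R_outer = 0.017/(0.2×12.4) = 0.006855 K/W
R_total = 0.1558 K/W
Q = ΔT/R_total = 13/0.1558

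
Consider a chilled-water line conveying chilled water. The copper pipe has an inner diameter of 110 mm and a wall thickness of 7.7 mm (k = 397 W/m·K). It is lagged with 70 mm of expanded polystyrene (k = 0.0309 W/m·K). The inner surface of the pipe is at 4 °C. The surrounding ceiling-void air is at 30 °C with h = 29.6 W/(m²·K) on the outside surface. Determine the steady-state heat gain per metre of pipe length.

Cylindrical conduction, so R = ln(r₂/r₁)/(2πkL) per layer, in series:
R_copper pipe wall = ln(62.7/55)/(2π×397×1) = 5.253×10^-5 K/W
R_expanded polystyrene = ln(132.7/62.7)/(2π×0.0309×1) = 3.862 K/W
R_outer film = 1/(h_o·2πr_oL) = 1/(29.6×2π×0.1327×1) = 0.04052 K/W
R_total = 3.902 K/W
Q = ΔT/R_total = 26/3.902

q′ ≈ 6.66 W/m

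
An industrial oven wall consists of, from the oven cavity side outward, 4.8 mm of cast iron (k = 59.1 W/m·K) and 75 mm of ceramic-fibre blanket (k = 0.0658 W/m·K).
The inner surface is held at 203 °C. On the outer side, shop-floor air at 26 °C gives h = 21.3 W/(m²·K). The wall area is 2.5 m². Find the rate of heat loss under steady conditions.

Q ≈ 373 W

Thermal resistances in series:
R_cast iron = L/(kA) = 0.0048/(59.1×2.5) = 3.249×10^-5 K/W
R_ceramic-fibre blanket = L/(kA) = 0.075/(0.0658×2.5) = 0.4559 K/W
R_outer film = 1/(h_o·A) = 1/(21.3×2.5) = 0.01878 K/W
R_total = 0.4747 K/W
Q = ΔT / R_total = 177 / 0.4747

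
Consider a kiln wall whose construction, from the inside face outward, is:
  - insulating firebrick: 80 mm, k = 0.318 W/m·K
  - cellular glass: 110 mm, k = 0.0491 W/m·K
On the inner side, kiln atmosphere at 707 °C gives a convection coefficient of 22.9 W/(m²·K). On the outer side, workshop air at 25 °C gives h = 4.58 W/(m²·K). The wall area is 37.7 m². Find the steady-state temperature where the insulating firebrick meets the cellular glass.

Thermal resistances in series:
R_inner film = 1/(h_i·A) = 1/(22.9×37.7) = 0.001158 K/W
R_insulating firebrick = L/(kA) = 0.08/(0.318×37.7) = 0.006673 K/W
R_cellular glass = L/(kA) = 0.11/(0.0491×37.7) = 0.05943 K/W
R_outer film = 1/(h_o·A) = 1/(4.58×37.7) = 0.005792 K/W
R_total = 0.07305 K/W;  Q = ΔT/R_total = 682/0.07305 = 9336 W
T_interface = T_inner − Q·ΣR(inner→interface) = 707 − 9340×0.007831

T ≈ 634 °C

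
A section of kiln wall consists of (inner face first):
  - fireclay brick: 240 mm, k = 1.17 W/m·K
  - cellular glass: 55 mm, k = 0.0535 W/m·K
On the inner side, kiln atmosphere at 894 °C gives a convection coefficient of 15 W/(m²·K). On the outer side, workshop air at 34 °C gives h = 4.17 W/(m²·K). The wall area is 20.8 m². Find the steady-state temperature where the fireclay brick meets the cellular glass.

T ≈ 742 °C

Treating each layer as a thermal resistance in series:
R_inner film = 1/(h_i·A) = 1/(15×20.8) = 0.003205 K/W
R_fireclay brick = L/(kA) = 0.24/(1.17×20.8) = 0.009862 K/W
R_cellular glass = L/(kA) = 0.055/(0.0535×20.8) = 0.04942 K/W
R_outer film = 1/(h_o·A) = 1/(4.17×20.8) = 0.01153 K/W
R_total = 0.07402 K/W;  Q = ΔT/R_total = 860/0.07402 = 11620 W
T_interface = T_inner − Q·ΣR(inner→interface) = 894 − 11600×0.01307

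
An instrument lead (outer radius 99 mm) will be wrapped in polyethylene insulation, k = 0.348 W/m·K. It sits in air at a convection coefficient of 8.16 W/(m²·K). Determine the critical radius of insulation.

For a cylinder r_cr = k/h = 0.348/8.16
r_cr = 42.6 mm; since the bare radius (99 mm) is above r_cr, any added insulation will reduce heat loss.

r_cr ≈ 42.6 mm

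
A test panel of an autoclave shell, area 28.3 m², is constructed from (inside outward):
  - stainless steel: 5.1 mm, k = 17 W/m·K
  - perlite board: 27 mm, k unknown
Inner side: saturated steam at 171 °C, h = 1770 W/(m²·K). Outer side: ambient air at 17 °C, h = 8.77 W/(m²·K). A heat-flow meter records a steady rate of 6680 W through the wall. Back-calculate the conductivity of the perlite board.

Thermal resistances in series:
R_inner film = 1/(h_i·A) = 1/(1770×28.3) = 1.996×10^-5 K/W
R_stainless steel = L/(kA) = 0.0051/(17×28.3) = 1.06×10^-5 K/W
R_outer film = 1/(h_o·A) = 1/(8.77×28.3) = 0.004029 K/W
Sum of known resistances R_other = 0.00406 K/W
Total R = ΔT/Q = 154/6680 = 0.02305 K/W
R_perlite board = R_total − R_other = 0.01899 K/W
k = L/(R·A) = 0.027/(0.01899×28.3)

k ≈ 0.0502 W/(m·K)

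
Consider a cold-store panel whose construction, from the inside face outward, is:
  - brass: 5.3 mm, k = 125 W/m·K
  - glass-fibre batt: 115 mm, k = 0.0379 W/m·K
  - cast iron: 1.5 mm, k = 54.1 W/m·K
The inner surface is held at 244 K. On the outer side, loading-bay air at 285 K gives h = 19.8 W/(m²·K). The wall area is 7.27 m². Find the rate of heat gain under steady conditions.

Thermal resistances in series:
R_brass = L/(kA) = 0.0053/(125×7.27) = 5.832×10^-6 K/W
R_glass-fibre batt = L/(kA) = 0.115/(0.0379×7.27) = 0.4174 K/W
R_cast iron = L/(kA) = 0.0015/(54.1×7.27) = 3.814×10^-6 K/W
R_outer film = 1/(h_o·A) = 1/(19.8×7.27) = 0.006947 K/W
R_total = 0.4243 K/W
Q = ΔT / R_total = 41 / 0.4243

Q ≈ 96.6 W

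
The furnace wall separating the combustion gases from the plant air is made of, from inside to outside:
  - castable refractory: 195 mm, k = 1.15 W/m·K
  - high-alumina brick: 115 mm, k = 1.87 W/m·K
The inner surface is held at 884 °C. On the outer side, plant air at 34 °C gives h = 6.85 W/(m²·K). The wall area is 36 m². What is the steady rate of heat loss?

Series thermal resistances:
R_castable refractory = L/(kA) = 0.195/(1.15×36) = 0.00471 K/W
R_high-alumina brick = L/(kA) = 0.115/(1.87×36) = 0.001708 K/W
R_outer film = 1/(h_o·A) = 1/(6.85×36) = 0.004055 K/W
R_total = 0.01047 K/W
Q = ΔT / R_total = 850 / 0.01047

Q ≈ 81200 W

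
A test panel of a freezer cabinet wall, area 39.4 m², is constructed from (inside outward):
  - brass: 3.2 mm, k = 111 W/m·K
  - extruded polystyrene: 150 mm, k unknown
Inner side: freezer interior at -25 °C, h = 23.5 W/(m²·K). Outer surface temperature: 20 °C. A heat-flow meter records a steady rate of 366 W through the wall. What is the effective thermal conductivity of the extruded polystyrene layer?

k ≈ 0.0312 W/(m·K)

Using the resistance-network approach (series):
R_inner film = 1/(h_i·A) = 1/(23.5×39.4) = 0.00108 K/W
R_brass = L/(kA) = 0.0032/(111×39.4) = 7.317×10^-7 K/W
Sum of known resistances R_other = 0.001081 K/W
Total R = ΔT/Q = 45/366 = 0.123 K/W
R_extruded polystyrene = R_total − R_other = 0.1219 K/W
k = L/(R·A) = 0.15/(0.1219×39.4)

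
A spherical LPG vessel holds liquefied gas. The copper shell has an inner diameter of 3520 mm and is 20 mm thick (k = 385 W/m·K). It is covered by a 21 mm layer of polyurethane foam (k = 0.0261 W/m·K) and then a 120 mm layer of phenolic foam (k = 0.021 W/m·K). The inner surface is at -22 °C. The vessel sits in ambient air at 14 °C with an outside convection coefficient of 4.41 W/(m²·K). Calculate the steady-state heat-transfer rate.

Q ≈ 230 W

Each spherical layer contributes R = (1/r_i − 1/r_o)/(4πk):
R_copper shell = (1/1.76 − 1/1.78)/(4π×385) = 1.32×10^-6 K/W
R_polyurethane foam = (1/1.78 − 1/1.801)/(4π×0.0261) = 0.01997 K/W
R_phenolic foam = (1/1.801 − 1/1.921)/(4π×0.021) = 0.1314 K/W
R_outer film = 1/(h·4πr_o²) = 1/(4.41×4π×1.921²) = 0.00489 K/W
R_total = 0.1563 K/W
Q = ΔT/R_total = 36/0.1563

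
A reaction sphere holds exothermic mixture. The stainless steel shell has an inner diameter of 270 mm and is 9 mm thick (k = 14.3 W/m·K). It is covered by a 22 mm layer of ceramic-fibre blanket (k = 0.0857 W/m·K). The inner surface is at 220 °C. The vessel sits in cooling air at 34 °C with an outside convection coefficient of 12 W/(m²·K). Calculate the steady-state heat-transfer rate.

Q ≈ 169 W

Spherical conduction: R = (1/r_in − 1/r_out)/(4πk) per layer; series-sum.
R_stainless steel shell = (1/0.135 − 1/0.144)/(4π×14.3) = 0.002576 K/W
R_ceramic-fibre blanket = (1/0.144 − 1/0.166)/(4π×0.0857) = 0.8546 K/W
R_outer film = 1/(h·4πr_o²) = 1/(12×4π×0.166²) = 0.2407 K/W
R_total = 1.098 K/W
Q = ΔT/R_total = 186/1.098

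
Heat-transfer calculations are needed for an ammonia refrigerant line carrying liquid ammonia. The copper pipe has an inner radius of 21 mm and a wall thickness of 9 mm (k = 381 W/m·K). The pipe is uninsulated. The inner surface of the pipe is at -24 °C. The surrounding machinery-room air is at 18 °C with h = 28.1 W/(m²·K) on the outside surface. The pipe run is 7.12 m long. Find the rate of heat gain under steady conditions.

Treating each annulus and film as a series resistance:
R_copper pipe wall = ln(30/21)/(2π×381×7.12) = 2.093×10^-5 K/W
R_outer film = 1/(h_o·2πr_oL) = 1/(28.1×2π×0.03×7.12) = 0.02652 K/W
R_total = 0.02654 K/W
Q = ΔT/R_total = 42/0.02654

Q ≈ 1580 W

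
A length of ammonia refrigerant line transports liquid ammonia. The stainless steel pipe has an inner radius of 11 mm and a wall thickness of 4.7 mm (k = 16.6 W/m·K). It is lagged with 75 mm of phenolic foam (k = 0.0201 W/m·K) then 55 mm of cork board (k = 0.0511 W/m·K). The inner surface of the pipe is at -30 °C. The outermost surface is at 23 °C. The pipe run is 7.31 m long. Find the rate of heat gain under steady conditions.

Per-layer cylindrical resistances, series-summed:
R_stainless steel pipe wall = ln(15.7/11)/(2π×16.6×7.31) = 4.666×10^-4 K/W
R_phenolic foam = ln(90.7/15.7)/(2π×0.0201×7.31) = 1.9 K/W
R_cork board = ln(145.7/90.7)/(2π×0.0511×7.31) = 0.202 K/W
R_total = 2.102 K/W
Q = ΔT/R_total = 53/2.102

Q ≈ 25.2 W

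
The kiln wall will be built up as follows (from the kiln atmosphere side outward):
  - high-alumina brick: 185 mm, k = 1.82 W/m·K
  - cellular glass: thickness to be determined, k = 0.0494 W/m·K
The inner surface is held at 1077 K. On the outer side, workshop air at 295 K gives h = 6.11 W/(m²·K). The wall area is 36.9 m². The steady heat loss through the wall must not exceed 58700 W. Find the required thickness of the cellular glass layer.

L ≈ 11.2 mm

Treating each layer as a thermal resistance in series:
R_high-alumina brick = L/(kA) = 0.185/(1.82×36.9) = 0.002755 K/W
R_outer film = 1/(h_o·A) = 1/(6.11×36.9) = 0.004435 K/W
Sum of the known resistances R_other = 0.00719 K/W
Required total resistance R_tot = ΔT/Q_allow = 782/58700 = 0.01332 K/W
R_cellular glass = R_tot − R_other = 0.006132 K/W
L = R·k·A = 0.006132×0.0494×36.9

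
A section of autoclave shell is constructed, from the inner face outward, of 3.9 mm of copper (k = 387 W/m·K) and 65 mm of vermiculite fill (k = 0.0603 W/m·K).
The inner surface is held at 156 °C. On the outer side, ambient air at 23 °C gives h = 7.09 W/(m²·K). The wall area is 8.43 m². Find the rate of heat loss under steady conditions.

Using the resistance-network approach (series):
R_copper = L/(kA) = 0.0039/(387×8.43) = 1.195×10^-6 K/W
R_vermiculite fill = L/(kA) = 0.065/(0.0603×8.43) = 0.1279 K/W
R_outer film = 1/(h_o·A) = 1/(7.09×8.43) = 0.01673 K/W
R_total = 0.1446 K/W
Q = ΔT / R_total = 133 / 0.1446

Q ≈ 920 W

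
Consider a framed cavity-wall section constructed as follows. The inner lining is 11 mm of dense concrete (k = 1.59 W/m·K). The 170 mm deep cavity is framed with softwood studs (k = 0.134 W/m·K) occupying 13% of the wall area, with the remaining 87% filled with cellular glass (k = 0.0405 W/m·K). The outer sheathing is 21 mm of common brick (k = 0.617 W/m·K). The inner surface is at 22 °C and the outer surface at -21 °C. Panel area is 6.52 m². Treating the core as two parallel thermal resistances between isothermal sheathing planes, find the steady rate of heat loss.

Q ≈ 85.7 W

Sheathing layers in series; stud and cavity paths in parallel between them.
R_inner = 0.011/(1.59×6.52) = 0.001061 K/W
R_stud  = 0.17/(0.134×0.13×6.52) = 1.497 K/W
R_cav   = 0.17/(0.0405×0.87×6.52) = 0.74 K/W
1/R_core = 1/R_stud + 1/R_cav → R_core = 0.4952 K/W
R_outer = 0.021/(0.617×6.52) = 0.00522 K/W
R_total = 0.5015 K/W
Q = ΔT/R_total = 43/0.5015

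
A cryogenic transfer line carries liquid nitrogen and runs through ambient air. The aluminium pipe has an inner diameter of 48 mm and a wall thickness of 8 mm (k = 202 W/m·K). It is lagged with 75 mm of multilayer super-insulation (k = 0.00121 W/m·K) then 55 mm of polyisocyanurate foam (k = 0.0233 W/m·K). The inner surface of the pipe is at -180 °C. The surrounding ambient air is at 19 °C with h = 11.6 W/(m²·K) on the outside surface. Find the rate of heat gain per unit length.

q′ ≈ 1.23 W/m

Treating each annulus and film as a series resistance:
R_aluminium pipe wall = ln(32/24)/(2π×202×1) = 2.267×10^-4 K/W
R_multilayer super-insulation = ln(107/32)/(2π×0.00121×1) = 158.8 K/W
R_polyisocyanurate foam = ln(162/107)/(2π×0.0233×1) = 2.833 K/W
R_outer film = 1/(h_o·2πr_oL) = 1/(11.6×2π×0.162×1) = 0.08469 K/W
R_total = 161.7 K/W
Q = ΔT/R_total = 199/161.7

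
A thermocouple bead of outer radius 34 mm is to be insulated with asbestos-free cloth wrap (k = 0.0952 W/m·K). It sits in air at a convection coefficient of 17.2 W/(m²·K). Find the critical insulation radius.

r_cr ≈ 11.1 mm

For a sphere r_cr = 2k/h = 2×0.0952/17.2
r_cr = 11.1 mm; since the bare radius (34 mm) is above r_cr, any added insulation will reduce heat loss.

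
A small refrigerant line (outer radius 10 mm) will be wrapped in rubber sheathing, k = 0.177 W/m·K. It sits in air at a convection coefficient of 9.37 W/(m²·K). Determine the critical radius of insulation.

For a cylinder r_cr = k/h = 0.177/9.37
r_cr = 18.9 mm; since the bare radius (10 mm) is below r_cr, adding a thin layer of insulation will *increase* heat loss.

r_cr ≈ 18.9 mm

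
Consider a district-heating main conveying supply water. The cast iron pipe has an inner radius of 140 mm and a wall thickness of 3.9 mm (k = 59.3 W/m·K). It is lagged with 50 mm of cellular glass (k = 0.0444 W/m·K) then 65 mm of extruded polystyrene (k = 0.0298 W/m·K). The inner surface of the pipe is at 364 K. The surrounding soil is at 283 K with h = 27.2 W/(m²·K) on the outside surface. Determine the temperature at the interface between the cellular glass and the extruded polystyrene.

Radial resistances (cylindrical: R_cond = ln(r_o/r_i)/(2πkL), R_conv = 1/(h·2πrL)):
R_cast iron pipe wall = ln(143.9/140)/(2π×59.3×1) = 7.374×10^-5 K/W
R_cellular glass = ln(193.9/143.9)/(2π×0.0444×1) = 1.069 K/W
R_extruded polystyrene = ln(258.9/193.9)/(2π×0.0298×1) = 1.544 K/W
R_outer film = 1/(h_o·2πr_oL) = 1/(27.2×2π×0.2589×1) = 0.0226 K/W
R_total = 2.636 K/W
Q = ΔT/R_total = 81/2.636
Q = 30.7 W/m
T_interface = T_inner − Q·ΣR(inner→interface) = 364 − 30.7×1.069

T ≈ 331 K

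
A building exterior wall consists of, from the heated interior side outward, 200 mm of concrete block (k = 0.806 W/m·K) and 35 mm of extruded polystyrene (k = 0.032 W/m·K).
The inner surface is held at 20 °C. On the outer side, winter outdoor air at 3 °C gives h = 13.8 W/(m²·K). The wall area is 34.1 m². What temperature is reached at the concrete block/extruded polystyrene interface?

Model the wall as resistances in series:
R_concrete block = L/(kA) = 0.2/(0.806×34.1) = 0.007277 K/W
R_extruded polystyrene = L/(kA) = 0.035/(0.032×34.1) = 0.03207 K/W
R_outer film = 1/(h_o·A) = 1/(13.8×34.1) = 0.002125 K/W
R_total = 0.04148 K/W;  Q = ΔT/R_total = 17/0.04148 = 409.9 W
T_interface = T_inner − Q·ΣR(inner→interface) = 20 − 410×0.007277

T ≈ 17 °C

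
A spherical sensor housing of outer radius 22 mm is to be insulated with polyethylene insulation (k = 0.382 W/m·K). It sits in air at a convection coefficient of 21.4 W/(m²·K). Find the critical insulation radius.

For a sphere r_cr = 2k/h = 2×0.382/21.4
r_cr = 35.7 mm; since the bare radius (22 mm) is below r_cr, adding a thin layer of insulation will *increase* heat loss.

r_cr ≈ 35.7 mm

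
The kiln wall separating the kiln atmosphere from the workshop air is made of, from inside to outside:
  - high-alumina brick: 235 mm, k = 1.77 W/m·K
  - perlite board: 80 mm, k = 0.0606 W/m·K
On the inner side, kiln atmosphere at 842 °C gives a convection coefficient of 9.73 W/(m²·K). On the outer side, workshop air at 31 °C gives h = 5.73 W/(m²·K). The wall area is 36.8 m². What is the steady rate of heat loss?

Q ≈ 17200 W

Thermal resistances in series:
R_inner film = 1/(h_i·A) = 1/(9.73×36.8) = 0.002793 K/W
R_high-alumina brick = L/(kA) = 0.235/(1.77×36.8) = 0.003608 K/W
R_perlite board = L/(kA) = 0.08/(0.0606×36.8) = 0.03587 K/W
R_outer film = 1/(h_o·A) = 1/(5.73×36.8) = 0.004742 K/W
R_total = 0.04702 K/W
Q = ΔT / R_total = 811 / 0.04702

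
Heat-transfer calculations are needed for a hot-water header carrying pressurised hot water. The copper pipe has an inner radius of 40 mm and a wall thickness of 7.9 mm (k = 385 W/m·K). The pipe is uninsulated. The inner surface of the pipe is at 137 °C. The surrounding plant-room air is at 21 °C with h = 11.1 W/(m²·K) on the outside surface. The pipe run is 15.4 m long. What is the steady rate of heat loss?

Radial resistances (cylindrical: R_cond = ln(r_o/r_i)/(2πkL), R_conv = 1/(h·2πrL)):
R_copper pipe wall = ln(47.9/40)/(2π×385×15.4) = 4.838×10^-6 K/W
R_outer film = 1/(h_o·2πr_oL) = 1/(11.1×2π×0.0479×15.4) = 0.01944 K/W
R_total = 0.01944 K/W
Q = ΔT/R_total = 116/0.01944

Q ≈ 5970 W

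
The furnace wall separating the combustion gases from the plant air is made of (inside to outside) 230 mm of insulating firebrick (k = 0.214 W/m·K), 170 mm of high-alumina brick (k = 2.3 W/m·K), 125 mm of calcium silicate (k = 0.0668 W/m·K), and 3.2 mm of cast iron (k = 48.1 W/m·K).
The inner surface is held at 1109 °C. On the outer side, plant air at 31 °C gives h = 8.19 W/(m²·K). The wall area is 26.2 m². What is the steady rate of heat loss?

Thermal resistances in series:
R_insulating firebrick = L/(kA) = 0.23/(0.214×26.2) = 0.04102 K/W
R_high-alumina brick = L/(kA) = 0.17/(2.3×26.2) = 0.002821 K/W
R_calcium silicate = L/(kA) = 0.125/(0.0668×26.2) = 0.07142 K/W
R_cast iron = L/(kA) = 0.0032/(48.1×26.2) = 2.539×10^-6 K/W
R_outer film = 1/(h_o·A) = 1/(8.19×26.2) = 0.00466 K/W
R_total = 0.1199 K/W
Q = ΔT / R_total = 1078 / 0.1199

Q ≈ 8990 W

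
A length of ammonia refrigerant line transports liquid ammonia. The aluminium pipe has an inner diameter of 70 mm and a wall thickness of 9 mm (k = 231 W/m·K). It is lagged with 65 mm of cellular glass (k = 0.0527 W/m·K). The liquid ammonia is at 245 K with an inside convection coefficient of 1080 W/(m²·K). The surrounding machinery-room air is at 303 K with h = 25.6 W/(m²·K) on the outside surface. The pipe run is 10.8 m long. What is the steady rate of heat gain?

Cylindrical conduction, so R = ln(r₂/r₁)/(2πkL) per layer, in series:
R_inner film = 1/(h_i·2πr₁L) = 1/(1080×2π×0.035×10.8) = 3.899×10^-4 K/W
R_aluminium pipe wall = ln(44/35)/(2π×231×10.8) = 1.46×10^-5 K/W
R_cellular glass = ln(109/44)/(2π×0.0527×10.8) = 0.2537 K/W
R_outer film = 1/(h_o·2πr_oL) = 1/(25.6×2π×0.109×10.8) = 0.005281 K/W
R_total = 0.2594 K/W
Q = ΔT/R_total = 58/0.2594

Q ≈ 224 W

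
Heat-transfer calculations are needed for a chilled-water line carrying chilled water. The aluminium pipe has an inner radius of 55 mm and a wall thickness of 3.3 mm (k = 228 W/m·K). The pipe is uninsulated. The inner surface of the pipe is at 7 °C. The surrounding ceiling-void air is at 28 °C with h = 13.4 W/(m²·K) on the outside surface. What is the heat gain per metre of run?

Radial resistances (cylindrical: R_cond = ln(r_o/r_i)/(2πkL), R_conv = 1/(h·2πrL)):
R_aluminium pipe wall = ln(58.3/55)/(2π×228×1) = 4.067×10^-5 K/W
R_outer film = 1/(h_o·2πr_oL) = 1/(13.4×2π×0.0583×1) = 0.2037 K/W
R_total = 0.2038 K/W
Q = ΔT/R_total = 21/0.2038

q′ ≈ 103 W/m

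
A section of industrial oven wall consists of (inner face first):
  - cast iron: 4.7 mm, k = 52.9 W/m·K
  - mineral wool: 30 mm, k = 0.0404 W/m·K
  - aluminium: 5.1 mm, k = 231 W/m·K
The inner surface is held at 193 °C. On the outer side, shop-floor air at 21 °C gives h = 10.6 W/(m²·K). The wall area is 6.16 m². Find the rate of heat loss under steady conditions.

Using the resistance-network approach (series):
R_cast iron = L/(kA) = 0.0047/(52.9×6.16) = 1.442×10^-5 K/W
R_mineral wool = L/(kA) = 0.03/(0.0404×6.16) = 0.1205 K/W
R_aluminium = L/(kA) = 0.0051/(231×6.16) = 3.584×10^-6 K/W
R_outer film = 1/(h_o·A) = 1/(10.6×6.16) = 0.01531 K/W
R_total = 0.1359 K/W
Q = ΔT / R_total = 172 / 0.1359

Q ≈ 1270 W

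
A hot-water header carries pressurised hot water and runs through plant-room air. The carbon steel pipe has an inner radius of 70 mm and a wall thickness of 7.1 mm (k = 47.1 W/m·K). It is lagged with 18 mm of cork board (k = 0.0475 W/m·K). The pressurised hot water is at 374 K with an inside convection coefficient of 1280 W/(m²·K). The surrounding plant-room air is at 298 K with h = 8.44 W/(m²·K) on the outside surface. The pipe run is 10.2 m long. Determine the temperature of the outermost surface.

T ≈ 315 K

Treating each annulus and film as a series resistance:
R_inner film = 1/(h_i·2πr₁L) = 1/(1280×2π×0.07×10.2) = 1.741×10^-4 K/W
R_carbon steel pipe wall = ln(77.1/70)/(2π×47.1×10.2) = 3.2×10^-5 K/W
R_cork board = ln(95.1/77.1)/(2π×0.0475×10.2) = 0.06893 K/W
R_outer film = 1/(h_o·2πr_oL) = 1/(8.44×2π×0.0951×10.2) = 0.01944 K/W
R_total = 0.08857 K/W
Q = ΔT/R_total = 76/0.08857
Q = 858 W
T_interface = T_inner − Q·ΣR(inner→interface) = 374 − 858×0.06913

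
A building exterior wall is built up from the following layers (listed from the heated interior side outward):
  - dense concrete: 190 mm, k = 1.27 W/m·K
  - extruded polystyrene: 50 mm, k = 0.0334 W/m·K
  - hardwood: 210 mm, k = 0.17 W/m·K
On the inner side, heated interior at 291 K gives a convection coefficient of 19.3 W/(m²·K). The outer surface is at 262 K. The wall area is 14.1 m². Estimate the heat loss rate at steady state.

Treating each layer as a thermal resistance in series:
R_inner film = 1/(h_i·A) = 1/(19.3×14.1) = 0.003675 K/W
R_dense concrete = L/(kA) = 0.19/(1.27×14.1) = 0.01061 K/W
R_extruded polystyrene = L/(kA) = 0.05/(0.0334×14.1) = 0.1062 K/W
R_hardwood = L/(kA) = 0.21/(0.17×14.1) = 0.08761 K/W
R_total = 0.2081 K/W
Q = ΔT / R_total = 29 / 0.2081

Q ≈ 139 W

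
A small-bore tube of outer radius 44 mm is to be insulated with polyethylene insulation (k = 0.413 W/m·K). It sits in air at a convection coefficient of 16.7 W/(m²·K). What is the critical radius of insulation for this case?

r_cr ≈ 24.7 mm

For a cylinder r_cr = k/h = 0.413/16.7
r_cr = 24.7 mm; since the bare radius (44 mm) is above r_cr, any added insulation will reduce heat loss.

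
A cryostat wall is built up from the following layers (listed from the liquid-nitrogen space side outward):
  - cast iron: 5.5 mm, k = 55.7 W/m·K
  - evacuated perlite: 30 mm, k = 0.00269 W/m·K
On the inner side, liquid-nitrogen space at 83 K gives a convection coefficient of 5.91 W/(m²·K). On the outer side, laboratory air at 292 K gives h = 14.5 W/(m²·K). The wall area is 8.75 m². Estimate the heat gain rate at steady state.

Q ≈ 161 W

Thermal resistances in series:
R_inner film = 1/(h_i·A) = 1/(5.91×8.75) = 0.01934 K/W
R_cast iron = L/(kA) = 0.0055/(55.7×8.75) = 1.128×10^-5 K/W
R_evacuated perlite = L/(kA) = 0.03/(0.00269×8.75) = 1.275 K/W
R_outer film = 1/(h_o·A) = 1/(14.5×8.75) = 0.007882 K/W
R_total = 1.302 K/W
Q = ΔT / R_total = 209 / 1.302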